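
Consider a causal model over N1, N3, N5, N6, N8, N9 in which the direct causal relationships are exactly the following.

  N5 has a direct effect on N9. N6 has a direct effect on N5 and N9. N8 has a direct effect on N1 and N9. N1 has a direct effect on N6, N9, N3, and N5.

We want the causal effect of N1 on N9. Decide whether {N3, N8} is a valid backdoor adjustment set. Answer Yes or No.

Backdoor paths from N1 to N9 (paths whose first edge points into N1):
  P1: N1 <- N8 -> N9
Condition 1 (no descendant of N1 in the set): FAILS — N3 is a descendant of N1.
Condition 2 (every backdoor path blocked by {N3, N8}):
  P1: blocked at fork node N8 ∈ conditioning set.
{N3, N8} does not satisfy the backdoor criterion.

No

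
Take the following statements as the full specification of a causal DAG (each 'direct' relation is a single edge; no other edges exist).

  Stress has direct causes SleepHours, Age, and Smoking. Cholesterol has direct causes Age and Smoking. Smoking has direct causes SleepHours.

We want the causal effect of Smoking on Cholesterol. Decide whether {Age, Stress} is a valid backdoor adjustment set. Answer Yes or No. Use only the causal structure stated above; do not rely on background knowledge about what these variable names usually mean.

No

Backdoor paths from Smoking to Cholesterol (paths whose first edge points into Smoking):
  P1: Smoking <- SleepHours -> Stress <- Age -> Cholesterol
Condition 1 (no descendant of Smoking in the set): FAILS — Stress is a descendant of Smoking.
Condition 2 (every backdoor path blocked by {Age, Stress}):
  P1: blocked at fork node Age ∈ conditioning set.
{Age, Stress} does not satisfy the backdoor criterion.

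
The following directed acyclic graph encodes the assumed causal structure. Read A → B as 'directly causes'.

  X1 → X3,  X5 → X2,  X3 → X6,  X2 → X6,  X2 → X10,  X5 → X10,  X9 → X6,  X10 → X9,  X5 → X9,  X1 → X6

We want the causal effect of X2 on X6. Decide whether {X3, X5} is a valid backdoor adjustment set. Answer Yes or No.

Yes

Backdoor paths from X2 to X6 (paths whose first edge points into X2):
  P1: X2 <- X5 -> X10 -> X9 -> X6
  P2: X2 <- X5 -> X9 -> X6
Condition 1 (no descendant of X2 in the set): holds — descendants of X2 are {X10, X6, X9}; none are in {X3, X5}.
Condition 2 (every backdoor path blocked by {X3, X5}):
  P1: blocked at fork node X5 ∈ conditioning set.
  P2: blocked at fork node X5 ∈ conditioning set.
{X3, X5} satisfies the backdoor criterion.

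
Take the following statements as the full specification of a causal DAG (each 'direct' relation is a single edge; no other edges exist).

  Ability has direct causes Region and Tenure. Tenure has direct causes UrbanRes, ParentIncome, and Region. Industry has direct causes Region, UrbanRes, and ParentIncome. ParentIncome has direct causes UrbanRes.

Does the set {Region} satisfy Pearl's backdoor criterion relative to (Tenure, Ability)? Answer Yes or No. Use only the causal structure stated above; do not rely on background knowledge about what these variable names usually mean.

Backdoor paths from Tenure to Ability (paths whose first edge points into Tenure):
  P1: Tenure <- Region -> Ability
  P2: Tenure <- UrbanRes -> ParentIncome -> Industry <- Region -> Ability
  P3: Tenure <- UrbanRes -> Industry <- Region -> Ability
  P4: Tenure <- ParentIncome <- UrbanRes -> Industry <- Region -> Ability
  P5: Tenure <- ParentIncome -> Industry <- Region -> Ability
Condition 1 (no descendant of Tenure in the set): holds — descendants of Tenure are {Ability}; none are in {Region}.
Condition 2 (every backdoor path blocked by {Region}):
  P1: blocked at fork node Region ∈ conditioning set.
  P2: blocked at collider Industry (neither it nor any descendant is in the conditioning set).
  P3: blocked at collider Industry (neither it nor any descendant is in the conditioning set).
  P4: blocked at collider Industry (neither it nor any descendant is in the conditioning set).
  P5: blocked at collider Industry (neither it nor any descendant is in the conditioning set).
{Region} satisfies the backdoor criterion.

Yes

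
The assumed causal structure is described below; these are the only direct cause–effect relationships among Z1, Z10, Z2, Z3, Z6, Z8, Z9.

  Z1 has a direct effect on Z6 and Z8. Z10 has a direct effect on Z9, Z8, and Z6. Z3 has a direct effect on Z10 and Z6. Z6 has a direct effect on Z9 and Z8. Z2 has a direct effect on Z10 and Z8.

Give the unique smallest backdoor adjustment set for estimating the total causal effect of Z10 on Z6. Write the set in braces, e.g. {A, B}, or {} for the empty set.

{Z3}

Variables eligible for adjustment (non-descendants of Z10, excluding Z10 and Z6): {Z1, Z2, Z3}.
Backdoor paths from Z10 to Z6:
  P1: Z10 <- Z2 -> Z8 <- Z1 -> Z6
  P2: Z10 <- Z2 -> Z8 <- Z6
  P3: Z10 <- Z3 -> Z6
The empty set is not sufficient: P3 (Z10 <- Z3 -> Z6) has no collider blocking it and no conditioned non-collider, so it is open.
Try {Z3}:
  P1: blocked at collider Z8 (neither it nor any descendant is in the conditioning set).
  P2: blocked at collider Z8 (neither it nor any descendant is in the conditioning set).
  P3: blocked at fork node Z3 ∈ conditioning set.
{Z3} contains no descendant of Z10 and blocks every backdoor path.
No other singleton works — e.g. {Z2} leaves P3 open — so {Z3} is the unique smallest valid adjustment set.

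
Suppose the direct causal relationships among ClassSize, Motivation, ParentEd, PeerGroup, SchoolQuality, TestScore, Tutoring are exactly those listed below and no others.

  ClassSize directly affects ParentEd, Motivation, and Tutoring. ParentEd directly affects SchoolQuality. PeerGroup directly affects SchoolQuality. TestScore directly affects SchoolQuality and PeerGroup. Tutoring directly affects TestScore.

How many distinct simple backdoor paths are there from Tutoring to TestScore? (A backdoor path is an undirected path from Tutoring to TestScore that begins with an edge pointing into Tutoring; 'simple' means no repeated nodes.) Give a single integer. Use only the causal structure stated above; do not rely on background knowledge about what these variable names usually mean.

2

A backdoor path from Tutoring to TestScore is any simple undirected path whose first edge points into Tutoring (i.e. leaves Tutoring via a parent).
Parents of Tutoring: {ClassSize}.
Enumerating:
  P1: Tutoring <- ClassSize -> ParentEd -> SchoolQuality <- TestScore
  P2: Tutoring <- ClassSize -> ParentEd -> SchoolQuality <- PeerGroup <- TestScore
That exhausts the simple backdoor paths. Count: 2.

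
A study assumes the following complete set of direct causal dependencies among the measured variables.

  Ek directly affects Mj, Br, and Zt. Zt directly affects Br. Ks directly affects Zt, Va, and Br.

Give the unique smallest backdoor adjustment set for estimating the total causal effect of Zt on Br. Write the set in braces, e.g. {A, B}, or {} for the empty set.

{Ek, Ks}

Variables eligible for adjustment (non-descendants of Zt, excluding Zt and Br): {Ek, Ks, Mj, Va}.
Backdoor paths from Zt to Br:
  P1: Zt <- Ks -> Br
  P2: Zt <- Ek -> Br
The empty set is not sufficient: P1 (Zt <- Ks -> Br) has no collider blocking it and no conditioned non-collider, so it is open.
Try {Ek, Ks}:
  P1: blocked at fork node Ks ∈ conditioning set.
  P2: blocked at fork node Ek ∈ conditioning set.
{Ek, Ks} contains no descendant of Zt and blocks every backdoor path.
Every element of {Ek, Ks} is needed (dropping Ek leaves P2 open; dropping Ks leaves P1 open), so no proper subset is valid.
Among all size-2 subsets of the eligible variables, only {Ek, Ks} blocks every backdoor path, so it is the unique smallest valid adjustment set.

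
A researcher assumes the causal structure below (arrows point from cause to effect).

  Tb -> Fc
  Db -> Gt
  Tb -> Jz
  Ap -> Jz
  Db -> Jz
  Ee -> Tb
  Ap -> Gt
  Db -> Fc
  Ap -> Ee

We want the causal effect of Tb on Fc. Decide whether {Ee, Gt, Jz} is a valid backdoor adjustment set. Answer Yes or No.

Backdoor paths from Tb to Fc (paths whose first edge points into Tb):
  P1: Tb <- Ee <- Ap -> Gt <- Db -> Fc
  P2: Tb <- Ee <- Ap -> Jz <- Db -> Fc
Condition 1 (no descendant of Tb in the set): FAILS — Jz is a descendant of Tb.
Condition 2 (every backdoor path blocked by {Ee, Gt, Jz}):
  P1: blocked at chain node Ee ∈ conditioning set.
  P2: blocked at chain node Ee ∈ conditioning set.
{Ee, Gt, Jz} does not satisfy the backdoor criterion.

No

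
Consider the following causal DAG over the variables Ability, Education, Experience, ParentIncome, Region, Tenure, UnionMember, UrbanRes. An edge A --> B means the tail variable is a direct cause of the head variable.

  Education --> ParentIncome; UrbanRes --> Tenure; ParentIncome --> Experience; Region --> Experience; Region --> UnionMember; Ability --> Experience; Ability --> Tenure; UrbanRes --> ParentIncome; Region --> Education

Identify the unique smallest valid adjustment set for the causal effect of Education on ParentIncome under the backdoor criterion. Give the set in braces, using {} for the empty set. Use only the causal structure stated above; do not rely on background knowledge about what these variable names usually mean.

Variables eligible for adjustment (non-descendants of Education, excluding Education and ParentIncome): {Ability, Region, Tenure, UnionMember, UrbanRes}.
Backdoor paths from Education to ParentIncome:
  P1: Education <- Region -> Experience <- Ability -> Tenure <- UrbanRes -> ParentIncome
  P2: Education <- Region -> Experience <- ParentIncome
Each backdoor path contains an unconditioned collider, so every path is already blocked with the empty conditioning set:
  P1: blocked at collider Experience (neither it nor any descendant is in the conditioning set).
  P2: blocked at collider Experience (neither it nor any descendant is in the conditioning set).
The empty set is therefore the unique smallest valid set.

{}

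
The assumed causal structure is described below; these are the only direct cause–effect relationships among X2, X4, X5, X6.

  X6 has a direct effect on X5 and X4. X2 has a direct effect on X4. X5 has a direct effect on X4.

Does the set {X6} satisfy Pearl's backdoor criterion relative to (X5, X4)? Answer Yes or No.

Backdoor paths from X5 to X4 (paths whose first edge points into X5):
  P1: X5 <- X6 -> X4
Condition 1 (no descendant of X5 in the set): holds — descendants of X5 are {X4}; none are in {X6}.
Condition 2 (every backdoor path blocked by {X6}):
  P1: blocked at fork node X6 ∈ conditioning set.
{X6} satisfies the backdoor criterion.

Yes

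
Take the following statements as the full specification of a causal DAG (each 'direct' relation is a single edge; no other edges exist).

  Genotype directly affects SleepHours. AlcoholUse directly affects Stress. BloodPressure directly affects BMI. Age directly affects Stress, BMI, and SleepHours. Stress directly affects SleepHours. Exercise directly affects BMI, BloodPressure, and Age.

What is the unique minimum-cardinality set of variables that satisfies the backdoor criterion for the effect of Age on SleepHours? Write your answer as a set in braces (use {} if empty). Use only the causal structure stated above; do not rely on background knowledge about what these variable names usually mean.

Variables eligible for adjustment (non-descendants of Age, excluding Age and SleepHours): {AlcoholUse, BloodPressure, Exercise, Genotype}.
Backdoor paths from Age to SleepHours:
  (none)
With no backdoor paths the empty set already satisfies the criterion, and it is trivially minimal.

{}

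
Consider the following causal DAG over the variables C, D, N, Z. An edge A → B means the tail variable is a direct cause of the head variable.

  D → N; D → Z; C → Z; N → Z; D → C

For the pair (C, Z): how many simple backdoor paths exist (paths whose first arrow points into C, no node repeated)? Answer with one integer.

A backdoor path from C to Z is any simple undirected path whose first edge points into C (i.e. leaves C via a parent).
Parents of C: {D}.
Enumerating:
  P1: C <- D -> N -> Z
  P2: C <- D -> Z
That exhausts the simple backdoor paths. Count: 2.

2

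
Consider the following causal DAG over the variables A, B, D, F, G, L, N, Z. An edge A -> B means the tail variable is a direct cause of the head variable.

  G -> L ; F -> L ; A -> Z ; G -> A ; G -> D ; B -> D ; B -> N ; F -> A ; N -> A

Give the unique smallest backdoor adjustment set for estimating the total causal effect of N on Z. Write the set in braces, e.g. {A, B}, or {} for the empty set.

{}

Variables eligible for adjustment (non-descendants of N, excluding N and Z): {B, D, F, G, L}.
Backdoor paths from N to Z:
  P1: N <- B -> D <- G -> L <- F -> A -> Z
  P2: N <- B -> D <- G -> A -> Z
Each backdoor path contains an unconditioned collider, so every path is already blocked with the empty conditioning set:
  P1: blocked at collider D (neither it nor any descendant is in the conditioning set).
  P2: blocked at collider D (neither it nor any descendant is in the conditioning set).
The empty set is therefore the unique smallest valid set.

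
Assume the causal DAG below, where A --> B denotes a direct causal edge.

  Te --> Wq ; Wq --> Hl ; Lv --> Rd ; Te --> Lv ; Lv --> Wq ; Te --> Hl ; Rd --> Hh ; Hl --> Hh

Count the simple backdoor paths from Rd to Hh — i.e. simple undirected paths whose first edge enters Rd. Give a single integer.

4

A backdoor path from Rd to Hh is any simple undirected path whose first edge points into Rd (i.e. leaves Rd via a parent).
Parents of Rd: {Lv}.
Enumerating:
  P1: Rd <- Lv <- Te -> Wq -> Hl -> Hh
  P2: Rd <- Lv <- Te -> Hl -> Hh
  P3: Rd <- Lv -> Wq <- Te -> Hl -> Hh
  P4: Rd <- Lv -> Wq -> Hl -> Hh
That exhausts the simple backdoor paths. Count: 4.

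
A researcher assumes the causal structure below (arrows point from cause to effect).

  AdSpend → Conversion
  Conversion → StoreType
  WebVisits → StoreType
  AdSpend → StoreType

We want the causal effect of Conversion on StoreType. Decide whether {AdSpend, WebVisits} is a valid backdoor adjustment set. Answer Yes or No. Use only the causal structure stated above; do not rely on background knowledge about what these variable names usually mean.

Backdoor paths from Conversion to StoreType (paths whose first edge points into Conversion):
  P1: Conversion <- AdSpend -> StoreType
Condition 1 (no descendant of Conversion in the set): holds — descendants of Conversion are {StoreType}; none are in {AdSpend, WebVisits}.
Condition 2 (every backdoor path blocked by {AdSpend, WebVisits}):
  P1: blocked at fork node AdSpend ∈ conditioning set.
{AdSpend, WebVisits} satisfies the backdoor criterion.

Yes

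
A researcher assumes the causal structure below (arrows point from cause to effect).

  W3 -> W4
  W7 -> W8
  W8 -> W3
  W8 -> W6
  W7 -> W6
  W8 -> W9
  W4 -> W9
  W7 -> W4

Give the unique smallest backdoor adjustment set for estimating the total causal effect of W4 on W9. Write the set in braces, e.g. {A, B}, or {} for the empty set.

{W8}

Variables eligible for adjustment (non-descendants of W4, excluding W4 and W9): {W3, W6, W7, W8}.
Backdoor paths from W4 to W9:
  P1: W4 <- W7 -> W8 -> W9
  P2: W4 <- W7 -> W6 <- W8 -> W9
  P3: W4 <- W3 <- W8 -> W9
The empty set is not sufficient: P1 (W4 <- W7 -> W8 -> W9) has no collider blocking it and no conditioned non-collider, so it is open.
Try {W8}:
  P1: blocked at chain node W8 ∈ conditioning set.
  P2: blocked at collider W6 (neither it nor any descendant is in the conditioning set).
  P3: blocked at fork node W8 ∈ conditioning set.
{W8} contains no descendant of W4 and blocks every backdoor path.
No other singleton works — e.g. {W7} leaves P3 open — so {W8} is the unique smallest valid adjustment set.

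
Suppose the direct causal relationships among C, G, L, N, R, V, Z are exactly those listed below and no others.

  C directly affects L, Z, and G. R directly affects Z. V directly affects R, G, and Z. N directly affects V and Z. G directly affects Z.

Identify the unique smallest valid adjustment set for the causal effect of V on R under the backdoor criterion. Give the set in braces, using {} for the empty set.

{}

Variables eligible for adjustment (non-descendants of V, excluding V and R): {C, L, N}.
Backdoor paths from V to R:
  P1: V <- N -> Z <- R
Each backdoor path contains an unconditioned collider, so every path is already blocked with the empty conditioning set:
  P1: blocked at collider Z (neither it nor any descendant is in the conditioning set).
The empty set is therefore the unique smallest valid set.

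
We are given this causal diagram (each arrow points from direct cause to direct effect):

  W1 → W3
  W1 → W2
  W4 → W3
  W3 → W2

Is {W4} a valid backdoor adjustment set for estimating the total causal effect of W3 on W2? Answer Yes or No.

No

Backdoor paths from W3 to W2 (paths whose first edge points into W3):
  P1: W3 <- W1 -> W2
Condition 1 (no descendant of W3 in the set): holds — descendants of W3 are {W2}; none are in {W4}.
Condition 2 (every backdoor path blocked by {W4}):
  P1: open — no interior node is in the conditioning set.
{W4} does not satisfy the backdoor criterion.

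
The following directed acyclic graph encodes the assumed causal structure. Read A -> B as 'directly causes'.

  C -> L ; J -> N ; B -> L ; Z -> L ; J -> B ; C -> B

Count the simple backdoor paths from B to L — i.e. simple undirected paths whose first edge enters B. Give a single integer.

1

A backdoor path from B to L is any simple undirected path whose first edge points into B (i.e. leaves B via a parent).
Parents of B: {C, J}.
Enumerating:
  P1: B <- C -> L
That exhausts the simple backdoor paths. Count: 1.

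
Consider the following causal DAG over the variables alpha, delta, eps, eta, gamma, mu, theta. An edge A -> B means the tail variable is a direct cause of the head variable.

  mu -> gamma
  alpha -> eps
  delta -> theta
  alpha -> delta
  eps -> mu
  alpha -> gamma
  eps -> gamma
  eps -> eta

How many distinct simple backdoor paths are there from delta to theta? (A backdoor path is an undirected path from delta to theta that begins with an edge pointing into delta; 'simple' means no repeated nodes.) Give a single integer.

A backdoor path from delta to theta is any simple undirected path whose first edge points into delta (i.e. leaves delta via a parent).
Parents of delta: {alpha}.
No simple path from any parent of delta reaches theta without revisiting delta, so there are no backdoor paths.

0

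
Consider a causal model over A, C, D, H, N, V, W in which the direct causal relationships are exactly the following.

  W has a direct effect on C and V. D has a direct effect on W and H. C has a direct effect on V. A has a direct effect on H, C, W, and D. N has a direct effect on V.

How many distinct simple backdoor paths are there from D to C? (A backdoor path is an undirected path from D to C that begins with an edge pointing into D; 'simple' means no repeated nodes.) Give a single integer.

3

A backdoor path from D to C is any simple undirected path whose first edge points into D (i.e. leaves D via a parent).
Parents of D: {A}.
Enumerating:
  P1: D <- A -> W -> C
  P2: D <- A -> W -> V <- C
  P3: D <- A -> C
That exhausts the simple backdoor paths. Count: 3.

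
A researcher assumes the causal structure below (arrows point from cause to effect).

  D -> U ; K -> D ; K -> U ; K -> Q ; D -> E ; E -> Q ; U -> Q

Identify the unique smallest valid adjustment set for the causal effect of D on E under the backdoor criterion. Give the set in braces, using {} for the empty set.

Variables eligible for adjustment (non-descendants of D, excluding D and E): {K}.
Backdoor paths from D to E:
  P1: D <- K -> U -> Q <- E
  P2: D <- K -> Q <- E
Each backdoor path contains an unconditioned collider, so every path is already blocked with the empty conditioning set:
  P1: blocked at collider Q (neither it nor any descendant is in the conditioning set).
  P2: blocked at collider Q (neither it nor any descendant is in the conditioning set).
The empty set is therefore the unique smallest valid set.

{}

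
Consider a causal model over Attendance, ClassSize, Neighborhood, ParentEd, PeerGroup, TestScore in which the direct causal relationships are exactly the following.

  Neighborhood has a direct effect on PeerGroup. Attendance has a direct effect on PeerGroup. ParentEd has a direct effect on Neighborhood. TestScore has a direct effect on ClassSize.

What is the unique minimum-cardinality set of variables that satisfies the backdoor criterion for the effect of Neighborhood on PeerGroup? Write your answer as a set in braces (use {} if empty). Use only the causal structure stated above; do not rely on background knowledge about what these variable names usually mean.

{}

Variables eligible for adjustment (non-descendants of Neighborhood, excluding Neighborhood and PeerGroup): {Attendance, ClassSize, ParentEd, TestScore}.
Backdoor paths from Neighborhood to PeerGroup:
  (none)
With no backdoor paths the empty set already satisfies the criterion, and it is trivially minimal.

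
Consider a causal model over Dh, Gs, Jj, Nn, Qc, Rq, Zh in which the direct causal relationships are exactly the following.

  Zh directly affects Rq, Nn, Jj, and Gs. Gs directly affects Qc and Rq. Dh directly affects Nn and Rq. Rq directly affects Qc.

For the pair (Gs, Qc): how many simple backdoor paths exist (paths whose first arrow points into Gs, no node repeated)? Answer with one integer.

2

A backdoor path from Gs to Qc is any simple undirected path whose first edge points into Gs (i.e. leaves Gs via a parent).
Parents of Gs: {Zh}.
Enumerating:
  P1: Gs <- Zh -> Rq -> Qc
  P2: Gs <- Zh -> Nn <- Dh -> Rq -> Qc
That exhausts the simple backdoor paths. Count: 2.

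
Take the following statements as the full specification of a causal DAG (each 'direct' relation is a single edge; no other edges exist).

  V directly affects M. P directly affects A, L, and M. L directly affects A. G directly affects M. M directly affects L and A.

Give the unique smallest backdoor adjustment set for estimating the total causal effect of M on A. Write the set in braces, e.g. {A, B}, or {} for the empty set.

{P}

Variables eligible for adjustment (non-descendants of M, excluding M and A): {G, P, V}.
Backdoor paths from M to A:
  P1: M <- P -> L -> A
  P2: M <- P -> A
The empty set is not sufficient: P1 (M <- P -> L -> A) has no collider blocking it and no conditioned non-collider, so it is open.
Try {P}:
  P1: blocked at fork node P ∈ conditioning set.
  P2: blocked at fork node P ∈ conditioning set.
{P} contains no descendant of M and blocks every backdoor path.
No other singleton works — e.g. {V} leaves P1 open — so {P} is the unique smallest valid adjustment set.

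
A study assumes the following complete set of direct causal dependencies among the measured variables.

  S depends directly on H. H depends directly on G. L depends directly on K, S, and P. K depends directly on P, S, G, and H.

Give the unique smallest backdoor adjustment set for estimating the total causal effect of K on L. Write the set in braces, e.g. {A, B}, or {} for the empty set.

Variables eligible for adjustment (non-descendants of K, excluding K and L): {G, H, P, S}.
Backdoor paths from K to L:
  P1: K <- P -> L
  P2: K <- G -> H -> S -> L
  P3: K <- H -> S -> L
  P4: K <- S -> L
The empty set is not sufficient: P1 (K <- P -> L) has no collider blocking it and no conditioned non-collider, so it is open.
Try {P, S}:
  P1: blocked at fork node P ∈ conditioning set.
  P2: blocked at chain node S ∈ conditioning set.
  P3: blocked at chain node S ∈ conditioning set.
  P4: blocked at fork node S ∈ conditioning set.
{P, S} contains no descendant of K and blocks every backdoor path.
Every element of {P, S} is needed (dropping P leaves P1 open; dropping S leaves P2 open), so no proper subset is valid.
Among all size-2 subsets of the eligible variables, only {P, S} blocks every backdoor path, so it is the unique smallest valid adjustment set.

{P, S}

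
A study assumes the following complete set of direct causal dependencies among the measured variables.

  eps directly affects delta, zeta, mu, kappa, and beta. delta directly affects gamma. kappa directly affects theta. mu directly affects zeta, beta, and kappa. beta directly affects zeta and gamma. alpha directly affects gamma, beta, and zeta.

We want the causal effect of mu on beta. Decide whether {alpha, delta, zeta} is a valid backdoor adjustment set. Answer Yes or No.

No

Backdoor paths from mu to beta (paths whose first edge points into mu):
  P1: mu <- eps -> beta
  P2: mu <- eps -> zeta <- alpha -> beta
  P3: mu <- eps -> zeta <- alpha -> gamma <- beta
  P4: mu <- eps -> zeta <- beta
  P5: mu <- eps -> delta -> gamma <- alpha -> beta
  P6: mu <- eps -> delta -> gamma <- alpha -> zeta <- beta
  P7: mu <- eps -> delta -> gamma <- beta
Condition 1 (no descendant of mu in the set): FAILS — zeta is a descendant of mu.
Condition 2 (every backdoor path blocked by {alpha, delta, zeta}):
  P1: open — no interior node is in the conditioning set.
  P2: blocked at fork node alpha ∈ conditioning set.
  P3: blocked at fork node alpha ∈ conditioning set.
  P4: open — collider(s) zeta are conditioned on (or have a conditioned descendant) and no non-collider on the path is in the set.
  P5: blocked at chain node delta ∈ conditioning set.
  P6: blocked at chain node delta ∈ conditioning set.
  P7: blocked at chain node delta ∈ conditioning set.
{alpha, delta, zeta} does not satisfy the backdoor criterion.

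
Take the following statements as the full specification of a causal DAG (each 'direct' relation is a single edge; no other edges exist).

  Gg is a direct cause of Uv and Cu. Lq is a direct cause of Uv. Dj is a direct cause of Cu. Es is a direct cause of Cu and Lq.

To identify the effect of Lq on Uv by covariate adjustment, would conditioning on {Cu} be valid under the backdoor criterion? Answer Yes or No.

No

Backdoor paths from Lq to Uv (paths whose first edge points into Lq):
  P1: Lq <- Es -> Cu <- Gg -> Uv
Condition 1 (no descendant of Lq in the set): holds — descendants of Lq are {Uv}; none are in {Cu}.
Condition 2 (every backdoor path blocked by {Cu}):
  P1: open — collider(s) Cu are conditioned on (or have a conditioned descendant) and no non-collider on the path is in the set.
{Cu} does not satisfy the backdoor criterion.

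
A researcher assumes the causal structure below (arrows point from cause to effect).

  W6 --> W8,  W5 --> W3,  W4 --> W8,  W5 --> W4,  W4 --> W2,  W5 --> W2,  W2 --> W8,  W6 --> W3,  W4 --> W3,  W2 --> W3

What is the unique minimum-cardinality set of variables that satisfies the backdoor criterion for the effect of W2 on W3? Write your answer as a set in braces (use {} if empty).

{W4, W5}

Variables eligible for adjustment (non-descendants of W2, excluding W2 and W3): {W4, W5, W6}.
Backdoor paths from W2 to W3:
  P1: W2 <- W5 -> W4 -> W3
  P2: W2 <- W5 -> W4 -> W8 <- W6 -> W3
  P3: W2 <- W5 -> W3
  P4: W2 <- W4 <- W5 -> W3
  P5: W2 <- W4 -> W3
  P6: W2 <- W4 -> W8 <- W6 -> W3
The empty set is not sufficient: P1 (W2 <- W5 -> W4 -> W3) has no collider blocking it and no conditioned non-collider, so it is open.
Try {W4, W5}:
  P1: blocked at fork node W5 ∈ conditioning set.
  P2: blocked at fork node W5 ∈ conditioning set.
  P3: blocked at fork node W5 ∈ conditioning set.
  P4: blocked at chain node W4 ∈ conditioning set.
  P5: blocked at fork node W4 ∈ conditioning set.
  P6: blocked at fork node W4 ∈ conditioning set.
{W4, W5} contains no descendant of W2 and blocks every backdoor path.
Every element of {W4, W5} is needed (dropping W4 leaves P5 open; dropping W5 leaves P3 open), so no proper subset is valid.
Among all size-2 subsets of the eligible variables, only {W4, W5} blocks every backdoor path, so it is the unique smallest valid adjustment set.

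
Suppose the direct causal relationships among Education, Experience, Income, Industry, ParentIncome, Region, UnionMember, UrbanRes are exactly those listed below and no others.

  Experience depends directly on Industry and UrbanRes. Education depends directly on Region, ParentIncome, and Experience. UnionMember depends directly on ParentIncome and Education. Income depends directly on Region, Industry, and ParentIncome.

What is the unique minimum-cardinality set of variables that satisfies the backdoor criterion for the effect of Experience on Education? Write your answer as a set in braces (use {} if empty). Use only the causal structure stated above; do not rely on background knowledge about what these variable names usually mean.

Variables eligible for adjustment (non-descendants of Experience, excluding Experience and Education): {Income, Industry, ParentIncome, Region, UrbanRes}.
Backdoor paths from Experience to Education:
  P1: Experience <- Industry -> Income <- Region -> Education
  P2: Experience <- Industry -> Income <- ParentIncome -> Education
  P3: Experience <- Industry -> Income <- ParentIncome -> UnionMember <- Education
Each backdoor path contains an unconditioned collider, so every path is already blocked with the empty conditioning set:
  P1: blocked at collider Income (neither it nor any descendant is in the conditioning set).
  P2: blocked at collider Income (neither it nor any descendant is in the conditioning set).
  P3: blocked at collider Income (neither it nor any descendant is in the conditioning set).
The empty set is therefore the unique smallest valid set.

{}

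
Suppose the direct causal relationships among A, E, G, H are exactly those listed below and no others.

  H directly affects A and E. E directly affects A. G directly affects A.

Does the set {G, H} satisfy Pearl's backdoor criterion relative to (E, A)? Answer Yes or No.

Backdoor paths from E to A (paths whose first edge points into E):
  P1: E <- H -> A
Condition 1 (no descendant of E in the set): holds — descendants of E are {A}; none are in {G, H}.
Condition 2 (every backdoor path blocked by {G, H}):
  P1: blocked at fork node H ∈ conditioning set.
{G, H} satisfies the backdoor criterion.

Yes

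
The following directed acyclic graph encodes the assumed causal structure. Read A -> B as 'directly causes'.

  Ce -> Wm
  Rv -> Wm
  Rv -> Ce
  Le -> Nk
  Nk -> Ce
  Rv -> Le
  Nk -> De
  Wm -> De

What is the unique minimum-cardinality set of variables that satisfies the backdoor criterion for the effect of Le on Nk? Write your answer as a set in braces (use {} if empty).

{}

Variables eligible for adjustment (non-descendants of Le, excluding Le and Nk): {Rv}.
Backdoor paths from Le to Nk:
  P1: Le <- Rv -> Ce <- Nk
  P2: Le <- Rv -> Ce -> Wm -> De <- Nk
  P3: Le <- Rv -> Wm <- Ce <- Nk
  P4: Le <- Rv -> Wm -> De <- Nk
Each backdoor path contains an unconditioned collider, so every path is already blocked with the empty conditioning set:
  P1: blocked at collider Ce (neither it nor any descendant is in the conditioning set).
  P2: blocked at collider De (neither it nor any descendant is in the conditioning set).
  P3: blocked at collider Wm (neither it nor any descendant is in the conditioning set).
  P4: blocked at collider De (neither it nor any descendant is in the conditioning set).
The empty set is therefore the unique smallest valid set.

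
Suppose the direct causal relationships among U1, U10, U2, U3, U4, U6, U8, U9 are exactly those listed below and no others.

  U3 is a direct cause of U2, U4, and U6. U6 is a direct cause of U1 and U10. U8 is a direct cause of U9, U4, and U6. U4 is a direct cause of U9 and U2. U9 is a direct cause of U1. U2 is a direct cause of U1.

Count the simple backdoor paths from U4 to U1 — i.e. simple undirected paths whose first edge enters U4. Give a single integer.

6

A backdoor path from U4 to U1 is any simple undirected path whose first edge points into U4 (i.e. leaves U4 via a parent).
Parents of U4: {U3, U8}.
Enumerating:
  P1: U4 <- U3 -> U2 -> U1
  P2: U4 <- U3 -> U6 <- U8 -> U9 -> U1
  P3: U4 <- U3 -> U6 -> U1
  P4: U4 <- U8 -> U6 <- U3 -> U2 -> U1
  P5: U4 <- U8 -> U6 -> U1
  P6: U4 <- U8 -> U9 -> U1
That exhausts the simple backdoor paths. Count: 6.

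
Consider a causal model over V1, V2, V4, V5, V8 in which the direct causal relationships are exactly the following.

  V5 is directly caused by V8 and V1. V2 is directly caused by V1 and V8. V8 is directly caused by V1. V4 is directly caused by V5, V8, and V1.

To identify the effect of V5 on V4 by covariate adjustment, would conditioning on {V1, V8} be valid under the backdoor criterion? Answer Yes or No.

Yes

Backdoor paths from V5 to V4 (paths whose first edge points into V5):
  P1: V5 <- V1 -> V8 -> V4
  P2: V5 <- V1 -> V2 <- V8 -> V4
  P3: V5 <- V1 -> V4
  P4: V5 <- V8 <- V1 -> V4
  P5: V5 <- V8 -> V2 <- V1 -> V4
  P6: V5 <- V8 -> V4
Condition 1 (no descendant of V5 in the set): holds — descendants of V5 are {V4}; none are in {V1, V8}.
Condition 2 (every backdoor path blocked by {V1, V8}):
  P1: blocked at fork node V1 ∈ conditioning set.
  P2: blocked at fork node V1 ∈ conditioning set.
  P3: blocked at fork node V1 ∈ conditioning set.
  P4: blocked at chain node V8 ∈ conditioning set.
  P5: blocked at fork node V8 ∈ conditioning set.
  P6: blocked at fork node V8 ∈ conditioning set.
{V1, V8} satisfies the backdoor criterion.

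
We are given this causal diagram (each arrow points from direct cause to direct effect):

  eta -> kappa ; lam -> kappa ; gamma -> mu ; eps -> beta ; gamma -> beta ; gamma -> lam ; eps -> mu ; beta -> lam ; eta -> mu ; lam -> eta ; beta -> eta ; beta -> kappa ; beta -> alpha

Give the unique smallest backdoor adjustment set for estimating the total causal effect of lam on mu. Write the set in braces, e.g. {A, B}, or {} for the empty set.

{beta, gamma}

Variables eligible for adjustment (non-descendants of lam, excluding lam and mu): {alpha, beta, eps, gamma}.
Backdoor paths from lam to mu:
  P1: lam <- gamma -> beta <- eps -> mu
  P2: lam <- gamma -> beta -> eta -> mu
  P3: lam <- gamma -> beta -> kappa <- eta -> mu
  P4: lam <- gamma -> mu
  P5: lam <- beta <- gamma -> mu
  P6: lam <- beta <- eps -> mu
  P7: lam <- beta -> eta -> mu
  P8: lam <- beta -> kappa <- eta -> mu
The empty set is not sufficient: P2 (lam <- gamma -> beta -> eta -> mu) has no collider blocking it and no conditioned non-collider, so it is open.
Try {beta, gamma}:
  P1: blocked at fork node gamma ∈ conditioning set.
  P2: blocked at fork node gamma ∈ conditioning set.
  P3: blocked at fork node gamma ∈ conditioning set.
  P4: blocked at fork node gamma ∈ conditioning set.
  P5: blocked at chain node beta ∈ conditioning set.
  P6: blocked at chain node beta ∈ conditioning set.
  P7: blocked at fork node beta ∈ conditioning set.
  P8: blocked at fork node beta ∈ conditioning set.
{beta, gamma} contains no descendant of lam and blocks every backdoor path.
Every element of {beta, gamma} is needed (dropping beta leaves P6 open; dropping gamma leaves P1 open), so no proper subset is valid.
Among all size-2 subsets of the eligible variables, only {beta, gamma} blocks every backdoor path, so it is the unique smallest valid adjustment set.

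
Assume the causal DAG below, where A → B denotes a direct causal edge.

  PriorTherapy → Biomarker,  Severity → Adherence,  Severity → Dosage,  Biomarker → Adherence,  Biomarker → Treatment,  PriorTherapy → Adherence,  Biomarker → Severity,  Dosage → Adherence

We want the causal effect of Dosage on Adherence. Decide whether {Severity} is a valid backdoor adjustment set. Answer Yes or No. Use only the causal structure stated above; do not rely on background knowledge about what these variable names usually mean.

Yes

Backdoor paths from Dosage to Adherence (paths whose first edge points into Dosage):
  P1: Dosage <- Severity <- Biomarker <- PriorTherapy -> Adherence
  P2: Dosage <- Severity <- Biomarker -> Adherence
  P3: Dosage <- Severity -> Adherence
Condition 1 (no descendant of Dosage in the set): holds — descendants of Dosage are {Adherence}; none are in {Severity}.
Condition 2 (every backdoor path blocked by {Severity}):
  P1: blocked at chain node Severity ∈ conditioning set.
  P2: blocked at chain node Severity ∈ conditioning set.
  P3: blocked at fork node Severity ∈ conditioning set.
{Severity} satisfies the backdoor criterion.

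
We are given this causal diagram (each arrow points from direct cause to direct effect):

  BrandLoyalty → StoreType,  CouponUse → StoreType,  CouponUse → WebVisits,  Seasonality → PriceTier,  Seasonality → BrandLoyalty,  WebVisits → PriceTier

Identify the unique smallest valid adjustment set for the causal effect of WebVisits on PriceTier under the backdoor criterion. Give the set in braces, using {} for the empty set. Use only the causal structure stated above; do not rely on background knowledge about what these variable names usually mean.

Variables eligible for adjustment (non-descendants of WebVisits, excluding WebVisits and PriceTier): {BrandLoyalty, CouponUse, Seasonality, StoreType}.
Backdoor paths from WebVisits to PriceTier:
  P1: WebVisits <- CouponUse -> StoreType <- BrandLoyalty <- Seasonality -> PriceTier
Each backdoor path contains an unconditioned collider, so every path is already blocked with the empty conditioning set:
  P1: blocked at collider StoreType (neither it nor any descendant is in the conditioning set).
The empty set is therefore the unique smallest valid set.

{}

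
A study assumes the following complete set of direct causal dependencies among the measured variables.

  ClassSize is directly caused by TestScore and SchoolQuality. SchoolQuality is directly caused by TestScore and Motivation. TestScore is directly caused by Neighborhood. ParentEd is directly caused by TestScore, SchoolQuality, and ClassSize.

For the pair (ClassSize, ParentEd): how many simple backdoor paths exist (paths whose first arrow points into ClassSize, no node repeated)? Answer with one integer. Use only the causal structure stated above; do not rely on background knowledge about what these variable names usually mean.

A backdoor path from ClassSize to ParentEd is any simple undirected path whose first edge points into ClassSize (i.e. leaves ClassSize via a parent).
Parents of ClassSize: {SchoolQuality, TestScore}.
Enumerating:
  P1: ClassSize <- TestScore -> SchoolQuality -> ParentEd
  P2: ClassSize <- TestScore -> ParentEd
  P3: ClassSize <- SchoolQuality <- TestScore -> ParentEd
  P4: ClassSize <- SchoolQuality -> ParentEd
That exhausts the simple backdoor paths. Count: 4.

4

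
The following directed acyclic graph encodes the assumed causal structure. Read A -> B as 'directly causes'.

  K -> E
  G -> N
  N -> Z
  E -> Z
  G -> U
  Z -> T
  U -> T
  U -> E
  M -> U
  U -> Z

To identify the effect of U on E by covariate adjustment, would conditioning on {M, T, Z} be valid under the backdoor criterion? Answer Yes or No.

No

Backdoor paths from U to E (paths whose first edge points into U):
  P1: U <- G -> N -> Z <- E
Condition 1 (no descendant of U in the set): FAILS — T and Z are descendants of U.
Condition 2 (every backdoor path blocked by {M, T, Z}):
  P1: open — collider(s) Z are conditioned on (or have a conditioned descendant) and no non-collider on the path is in the set.
{M, T, Z} does not satisfy the backdoor criterion.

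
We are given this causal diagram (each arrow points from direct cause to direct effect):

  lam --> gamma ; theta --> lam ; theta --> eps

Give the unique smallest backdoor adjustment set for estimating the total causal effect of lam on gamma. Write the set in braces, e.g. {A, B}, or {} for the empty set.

{}

Variables eligible for adjustment (non-descendants of lam, excluding lam and gamma): {eps, theta}.
Backdoor paths from lam to gamma:
  (none)
With no backdoor paths the empty set already satisfies the criterion, and it is trivially minimal.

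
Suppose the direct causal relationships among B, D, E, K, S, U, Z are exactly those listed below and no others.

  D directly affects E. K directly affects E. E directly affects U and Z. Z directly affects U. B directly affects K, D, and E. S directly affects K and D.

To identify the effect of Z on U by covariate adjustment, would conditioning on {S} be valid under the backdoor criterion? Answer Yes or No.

Backdoor paths from Z to U (paths whose first edge points into Z):
  P1: Z <- E -> U
Condition 1 (no descendant of Z in the set): holds — descendants of Z are {U}; none are in {S}.
Condition 2 (every backdoor path blocked by {S}):
  P1: open — no interior node is in the conditioning set.
{S} does not satisfy the backdoor criterion.

No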